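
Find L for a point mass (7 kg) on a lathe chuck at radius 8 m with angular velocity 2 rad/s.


Given: m = 7 kg, r = 8 m, omega = 2 rad/s
For a point mass: I = m*r^2
I = 7*8^2 = 7*64 = 448
L = I*omega = 448*2
L = 896 kg*m^2/s

896 kg*m^2/s


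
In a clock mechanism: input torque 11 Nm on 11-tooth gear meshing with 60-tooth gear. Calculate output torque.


Given: N1 = 11, N2 = 60, T1 = 11 Nm
Using T2/T1 = N2/N1
T2 = T1 * N2 / N1
T2 = 11 * 60 / 11
T2 = 660 / 11
T2 = 60 Nm

60 Nm


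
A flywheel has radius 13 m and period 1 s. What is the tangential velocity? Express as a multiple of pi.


Given: radius r = 13 m, period T = 1 s
Using v = 2*pi*r / T
v = 2*pi*13 / 1
v = 26*pi / 1
v = 26*pi m/s

26*pi m/s


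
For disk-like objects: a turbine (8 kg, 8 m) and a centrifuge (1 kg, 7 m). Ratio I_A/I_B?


Given: M1=8 kg, R1=8 m, M2=1 kg, R2=7 m
For a disk: I = (1/2)*M*R^2, so I_A/I_B = (M1*R1^2)/(M2*R2^2)
M1*R1^2 = 8*64 = 512
M2*R2^2 = 1*49 = 49
I_A/I_B = 512/49 = 512/49

512/49


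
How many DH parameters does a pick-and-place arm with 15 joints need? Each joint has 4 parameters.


Given: 15 joints, 4 DH parameters per joint (d, theta, a, alpha)
Total DH parameters = number_of_joints * 4
Total = 15 * 4
Total = 60

60


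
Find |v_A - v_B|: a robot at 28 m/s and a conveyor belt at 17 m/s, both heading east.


Given: v_A = 28 m/s east, v_B = 17 m/s east
Both move in the same direction; relative speed = |v_A - v_B|
|28 - 17| = |11|
= 11 m/s

11 m/s


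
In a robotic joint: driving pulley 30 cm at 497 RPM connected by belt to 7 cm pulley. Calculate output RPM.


Given: D1 = 30 cm, w1 = 497 RPM, D2 = 7 cm
Using D1*w1 = D2*w2
w2 = D1*w1 / D2
w2 = 30*497 / 7
w2 = 14910 / 7
w2 = 2130 RPM

2130 RPM


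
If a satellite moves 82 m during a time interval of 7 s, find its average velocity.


Given: distance d = 82 m, time t = 7 s
Using v = d / t
v = 82 / 7
v = 82/7 m/s

82/7 m/s


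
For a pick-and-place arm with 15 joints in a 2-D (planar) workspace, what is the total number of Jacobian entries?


Given: task space dimension = 2, joints = 15
Jacobian is a 2 x 15 matrix
Total entries = rows * columns
Total = 2 * 15
Total = 30

30


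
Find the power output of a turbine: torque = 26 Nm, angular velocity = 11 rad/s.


Given: tau = 26 Nm, omega = 11 rad/s
Using P = tau * omega
P = 26 * 11
P = 286 W

286 W


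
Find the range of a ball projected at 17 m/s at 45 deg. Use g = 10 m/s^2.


Given: v0 = 17 m/s, theta = 45 deg, g = 10 m/s^2
sin(2*45) = sin(90) = 1
Using R = v0^2 * sin(2*theta) / g
R = 17^2 * 1 / 10
R = 289 / 10
R = 289/10 m

289/10 m


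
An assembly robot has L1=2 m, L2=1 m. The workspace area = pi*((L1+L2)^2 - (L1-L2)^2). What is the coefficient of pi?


Given: L1 = 2, L2 = 1
(L1+L2)^2 = (3)^2 = 9
(L1-L2)^2 = (1)^2 = 1
Difference = 9 - 1 = 8
This equals 4*L1*L2 = 4*2*1 = 8
Workspace area = 8*pi

8


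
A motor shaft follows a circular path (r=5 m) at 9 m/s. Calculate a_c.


Given: v = 9 m/s, r = 5 m
Using a_c = v^2 / r
a_c = 9^2 / 5
a_c = 81 / 5
a_c = 81/5 m/s^2

81/5 m/s^2


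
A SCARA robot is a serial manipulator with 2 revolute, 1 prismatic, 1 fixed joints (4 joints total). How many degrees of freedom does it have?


Given: serial robot with 2 revolute, 1 prismatic, 1 fixed joints
DOF contribution per joint type: revolute=1, prismatic=1, spherical=3, fixed=0
DOF = 2*1 + 1*1 + 1*0
DOF = 3

3


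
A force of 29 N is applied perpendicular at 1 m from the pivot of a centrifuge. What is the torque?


Given: F = 29 N, r = 1 m, angle = 90 deg (perpendicular)
Using tau = F * r * sin(90)
sin(90) = 1
tau = 29 * 1 * 1
tau = 29 Nm

29 Nm


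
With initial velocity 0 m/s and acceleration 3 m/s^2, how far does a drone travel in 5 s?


Given: v0 = 0 m/s, a = 3 m/s^2, t = 5 s
Using s = v0*t + (1/2)*a*t^2
s = 0*5 + (1/2)*3*5^2
s = 0 + (1/2)*75
s = 0 + 75/2
s = 75/2

75/2 m


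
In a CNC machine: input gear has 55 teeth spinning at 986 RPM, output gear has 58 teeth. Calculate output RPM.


Given: N1 = 55 teeth, w1 = 986 RPM, N2 = 58 teeth
Using N1*w1 = N2*w2
w2 = N1*w1 / N2
w2 = 55*986 / 58
w2 = 54230 / 58
w2 = 935 RPM

935 RPM


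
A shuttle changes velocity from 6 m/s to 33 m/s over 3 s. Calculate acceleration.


Given: initial velocity v0 = 6 m/s, final velocity v = 33 m/s, time t = 3 s
Using a = (v - v0) / t
a = (33 - 6) / 3
a = 27 / 3
a = 9 m/s^2

9 m/s^2


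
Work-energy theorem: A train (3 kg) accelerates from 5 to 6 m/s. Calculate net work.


Given: m = 3 kg, v0 = 5 m/s, v = 6 m/s
Using W = (1/2)*m*(v^2 - v0^2)
v^2 = 6^2 = 36
v0^2 = 5^2 = 25
v^2 - v0^2 = 36 - 25 = 11
W = (1/2)*3*11 = 33/2 J

33/2 J


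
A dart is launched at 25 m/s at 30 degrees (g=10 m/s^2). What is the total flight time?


Given: v0 = 25 m/s, theta = 30 deg, g = 10 m/s^2
sin(30) = 1/2
Using T = 2*v0*sin(theta) / g
T = 2*25*1/2 / 10
T = 25 / 10
T = 5/2 s

5/2 s


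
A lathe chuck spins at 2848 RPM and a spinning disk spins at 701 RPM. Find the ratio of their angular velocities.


Given: RPM_A = 2848, RPM_B = 701
omega = 2*pi*RPM/60, so omega_A/omega_B = RPM_A / RPM_B
omega_A/omega_B = 2848 / 701
omega_A/omega_B = 2848/701

2848/701


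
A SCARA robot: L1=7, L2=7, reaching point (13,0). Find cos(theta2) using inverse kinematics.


Given: L1 = 7, L2 = 7, target (x, y) = (13, 0)
Using cos(theta2) = (x^2 + y^2 - L1^2 - L2^2) / (2*L1*L2)
x^2 + y^2 = 13^2 + 0 = 169
L1^2 + L2^2 = 49 + 49 = 98
Numerator = 169 - 98 = 71
Denominator = 2*7*7 = 98
cos(theta2) = 71/98 = 71/98

71/98


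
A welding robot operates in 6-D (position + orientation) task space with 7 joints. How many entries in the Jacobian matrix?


Given: task space dimension = 6, joints = 7
Jacobian is a 6 x 7 matrix
Total entries = rows * columns
Total = 6 * 7
Total = 42

42


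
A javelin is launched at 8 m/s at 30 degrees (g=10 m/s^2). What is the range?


Given: v0 = 8 m/s, theta = 30 deg, g = 10 m/s^2
sin(2*30) = sin(60) = sqrt(3)/2
Using R = v0^2 * sin(2*theta) / g
R = 8^2 * (sqrt(3)/2) / 10
R = 64 * sqrt(3) / 20
R = 16/5*sqrt(3) m

16/5*sqrt(3) m


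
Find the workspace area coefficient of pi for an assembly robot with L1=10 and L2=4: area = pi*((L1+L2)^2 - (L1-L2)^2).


Given: L1 = 10, L2 = 4
(L1+L2)^2 = (14)^2 = 196
(L1-L2)^2 = (6)^2 = 36
Difference = 196 - 36 = 160
This equals 4*L1*L2 = 4*10*4 = 160
Workspace area = 160*pi

160


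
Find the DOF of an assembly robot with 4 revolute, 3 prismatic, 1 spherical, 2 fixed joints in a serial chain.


Given: serial robot with 4 revolute, 3 prismatic, 1 spherical, 2 fixed joints
DOF contribution per joint type: revolute=1, prismatic=1, spherical=3, fixed=0
DOF = 4*1 + 3*1 + 1*3 + 2*0
DOF = 10

10


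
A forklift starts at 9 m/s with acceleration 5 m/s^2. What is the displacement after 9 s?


Given: v0 = 9 m/s, a = 5 m/s^2, t = 9 s
Using s = v0*t + (1/2)*a*t^2
s = 9*9 + (1/2)*5*9^2
s = 81 + (1/2)*405
s = 81 + 405/2
s = 567/2

567/2 m


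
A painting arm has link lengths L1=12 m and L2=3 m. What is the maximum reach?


Given: L1 = 12 m, L2 = 3 m
For a 2-link planar arm, max reach = L1 + L2 (fully extended)
Max reach = 12 + 3
Max reach = 15 m

15 m


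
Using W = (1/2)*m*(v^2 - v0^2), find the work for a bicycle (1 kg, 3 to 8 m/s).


Given: m = 1 kg, v0 = 3 m/s, v = 8 m/s
Using W = (1/2)*m*(v^2 - v0^2)
v^2 = 8^2 = 64
v0^2 = 3^2 = 9
v^2 - v0^2 = 64 - 9 = 55
W = (1/2)*1*55 = 55/2 J

55/2 J


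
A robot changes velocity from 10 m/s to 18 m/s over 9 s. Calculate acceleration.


Given: initial velocity v0 = 10 m/s, final velocity v = 18 m/s, time t = 9 s
Using a = (v - v0) / t
a = (18 - 10) / 9
a = 8 / 9
a = 8/9 m/s^2

8/9 m/s^2


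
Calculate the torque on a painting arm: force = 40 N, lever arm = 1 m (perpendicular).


Given: F = 40 N, r = 1 m, angle = 90 deg (perpendicular)
Using tau = F * r * sin(90)
sin(90) = 1
tau = 40 * 1 * 1
tau = 40 Nm

40 Nm


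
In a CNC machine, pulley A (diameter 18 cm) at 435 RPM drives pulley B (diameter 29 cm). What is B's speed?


Given: D1 = 18 cm, w1 = 435 RPM, D2 = 29 cm
Using D1*w1 = D2*w2
w2 = D1*w1 / D2
w2 = 18*435 / 29
w2 = 7830 / 29
w2 = 270 RPM

270 RPM


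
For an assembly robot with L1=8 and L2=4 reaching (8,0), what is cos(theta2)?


Given: L1 = 8, L2 = 4, target (x, y) = (8, 0)
Using cos(theta2) = (x^2 + y^2 - L1^2 - L2^2) / (2*L1*L2)
x^2 + y^2 = 8^2 + 0 = 64
L1^2 + L2^2 = 64 + 16 = 80
Numerator = 64 - 80 = -16
Denominator = 2*8*4 = 64
cos(theta2) = -16/64 = -1/4

-1/4


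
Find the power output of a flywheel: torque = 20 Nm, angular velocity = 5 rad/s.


Given: tau = 20 Nm, omega = 5 rad/s
Using P = tau * omega
P = 20 * 5
P = 100 W

100 W


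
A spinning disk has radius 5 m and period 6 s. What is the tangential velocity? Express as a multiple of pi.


Given: radius r = 5 m, period T = 6 s
Using v = 2*pi*r / T
v = 2*pi*5 / 6
v = 10*pi / 6
v = 5/3*pi m/s

5/3*pi m/s


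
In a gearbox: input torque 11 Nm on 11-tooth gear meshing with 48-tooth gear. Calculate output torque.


Given: N1 = 11, N2 = 48, T1 = 11 Nm
Using T2/T1 = N2/N1
T2 = T1 * N2 / N1
T2 = 11 * 48 / 11
T2 = 528 / 11
T2 = 48 Nm

48 Nm


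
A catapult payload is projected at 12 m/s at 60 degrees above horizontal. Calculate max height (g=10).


Given: v0 = 12 m/s, theta = 60 deg, g = 10 m/s^2
sin^2(60) = 3/4
Using H = v0^2 * sin^2(theta) / (2*g)
H = 12^2 * 3/4 / (2*10)
H = 144 * 3/4 / 20
H = 108 / 20
H = 27/5 m

27/5 m


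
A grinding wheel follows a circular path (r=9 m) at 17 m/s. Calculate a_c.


Given: v = 17 m/s, r = 9 m
Using a_c = v^2 / r
a_c = 17^2 / 9
a_c = 289 / 9
a_c = 289/9 m/s^2

289/9 m/s^2


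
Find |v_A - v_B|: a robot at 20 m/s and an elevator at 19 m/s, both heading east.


Given: v_A = 20 m/s east, v_B = 19 m/s east
Both move in the same direction; relative speed = |v_A - v_B|
|20 - 19| = |1|
= 1 m/s

1 m/s


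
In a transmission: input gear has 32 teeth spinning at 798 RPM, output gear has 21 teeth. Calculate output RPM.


Given: N1 = 32 teeth, w1 = 798 RPM, N2 = 21 teeth
Using N1*w1 = N2*w2
w2 = N1*w1 / N2
w2 = 32*798 / 21
w2 = 25536 / 21
w2 = 1216 RPM

1216 RPM


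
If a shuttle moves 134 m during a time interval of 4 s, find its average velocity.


Given: distance d = 134 m, time t = 4 s
Using v = d / t
v = 134 / 4
v = 67/2 m/s

67/2 m/s


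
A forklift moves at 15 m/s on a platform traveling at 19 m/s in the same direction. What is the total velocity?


Given: object velocity = 15 m/s, platform velocity = 19 m/s (same direction)
Using classical velocity addition: v_total = v_object + v_platform
v_total = 15 + 19
v_total = 34 m/s

34 m/s


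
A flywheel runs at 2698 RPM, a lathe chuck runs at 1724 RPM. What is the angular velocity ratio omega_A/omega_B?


Given: RPM_A = 2698, RPM_B = 1724
omega = 2*pi*RPM/60, so omega_A/omega_B = RPM_A / RPM_B
omega_A/omega_B = 2698 / 1724
omega_A/omega_B = 1349/862

1349/862


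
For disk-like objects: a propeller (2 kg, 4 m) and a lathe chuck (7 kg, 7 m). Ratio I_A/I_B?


Given: M1=2 kg, R1=4 m, M2=7 kg, R2=7 m
For a disk: I = (1/2)*M*R^2, so I_A/I_B = (M1*R1^2)/(M2*R2^2)
M1*R1^2 = 2*16 = 32
M2*R2^2 = 7*49 = 343
I_A/I_B = 32/343 = 32/343

32/343


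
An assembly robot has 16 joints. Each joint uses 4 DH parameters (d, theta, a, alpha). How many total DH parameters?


Given: 16 joints, 4 DH parameters per joint (d, theta, a, alpha)
Total DH parameters = number_of_joints * 4
Total = 16 * 4
Total = 64

64


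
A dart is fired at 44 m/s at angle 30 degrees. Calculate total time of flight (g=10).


Given: v0 = 44 m/s, theta = 30 deg, g = 10 m/s^2
sin(30) = 1/2
Using T = 2*v0*sin(theta) / g
T = 2*44*1/2 / 10
T = 44 / 10
T = 22/5 s

22/5 s


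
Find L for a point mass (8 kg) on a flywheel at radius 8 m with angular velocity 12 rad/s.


Given: m = 8 kg, r = 8 m, omega = 12 rad/s
For a point mass: I = m*r^2
I = 8*8^2 = 8*64 = 512
L = I*omega = 512*12
L = 6144 kg*m^2/s

6144 kg*m^2/s


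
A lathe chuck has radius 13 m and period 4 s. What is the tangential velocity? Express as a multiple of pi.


Given: radius r = 13 m, period T = 4 s
Using v = 2*pi*r / T
v = 2*pi*13 / 4
v = 26*pi / 4
v = 13/2*pi m/s

13/2*pi m/s


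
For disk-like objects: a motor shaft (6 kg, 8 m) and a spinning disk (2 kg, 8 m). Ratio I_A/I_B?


Given: M1=6 kg, R1=8 m, M2=2 kg, R2=8 m
For a disk: I = (1/2)*M*R^2, so I_A/I_B = (M1*R1^2)/(M2*R2^2)
M1*R1^2 = 6*64 = 384
M2*R2^2 = 2*64 = 128
I_A/I_B = 384/128 = 3

3


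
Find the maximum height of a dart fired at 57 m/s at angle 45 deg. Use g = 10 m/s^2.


Given: v0 = 57 m/s, theta = 45 deg, g = 10 m/s^2
sin^2(45) = 1/2
Using H = v0^2 * sin^2(theta) / (2*g)
H = 57^2 * 1/2 / (2*10)
H = 3249 * 1/2 / 20
H = 3249/2 / 20
H = 3249/40 m

3249/40 m


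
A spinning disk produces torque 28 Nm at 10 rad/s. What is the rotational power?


Given: tau = 28 Nm, omega = 10 rad/s
Using P = tau * omega
P = 28 * 10
P = 280 W

280 W


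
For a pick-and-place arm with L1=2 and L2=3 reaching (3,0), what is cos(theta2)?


Given: L1 = 2, L2 = 3, target (x, y) = (3, 0)
Using cos(theta2) = (x^2 + y^2 - L1^2 - L2^2) / (2*L1*L2)
x^2 + y^2 = 3^2 + 0 = 9
L1^2 + L2^2 = 4 + 9 = 13
Numerator = 9 - 13 = -4
Denominator = 2*2*3 = 12
cos(theta2) = -4/12 = -1/3

-1/3


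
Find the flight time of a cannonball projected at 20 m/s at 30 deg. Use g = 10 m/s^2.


Given: v0 = 20 m/s, theta = 30 deg, g = 10 m/s^2
sin(30) = 1/2
Using T = 2*v0*sin(theta) / g
T = 2*20*1/2 / 10
T = 20 / 10
T = 2 s

2 s


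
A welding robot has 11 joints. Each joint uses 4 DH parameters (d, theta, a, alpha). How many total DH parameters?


Given: 11 joints, 4 DH parameters per joint (d, theta, a, alpha)
Total DH parameters = number_of_joints * 4
Total = 11 * 4
Total = 44

44


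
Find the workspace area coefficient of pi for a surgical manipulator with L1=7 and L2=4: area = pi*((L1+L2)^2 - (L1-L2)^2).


Given: L1 = 7, L2 = 4
(L1+L2)^2 = (11)^2 = 121
(L1-L2)^2 = (3)^2 = 9
Difference = 121 - 9 = 112
This equals 4*L1*L2 = 4*7*4 = 112
Workspace area = 112*pi

112


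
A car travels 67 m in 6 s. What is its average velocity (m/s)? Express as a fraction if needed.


Given: distance d = 67 m, time t = 6 s
Using v = d / t
v = 67 / 6
v = 67/6 m/s

67/6 m/s


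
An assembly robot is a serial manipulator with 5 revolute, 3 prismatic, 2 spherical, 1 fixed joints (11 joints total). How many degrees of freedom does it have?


Given: serial robot with 5 revolute, 3 prismatic, 2 spherical, 1 fixed joints
DOF contribution per joint type: revolute=1, prismatic=1, spherical=3, fixed=0
DOF = 5*1 + 3*1 + 2*3 + 1*0
DOF = 14

14


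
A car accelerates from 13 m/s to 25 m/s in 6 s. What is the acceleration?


Given: initial velocity v0 = 13 m/s, final velocity v = 25 m/s, time t = 6 s
Using a = (v - v0) / t
a = (25 - 13) / 6
a = 12 / 6
a = 2 m/s^2

2 m/s^2


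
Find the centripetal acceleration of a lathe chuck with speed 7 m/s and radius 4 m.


Given: v = 7 m/s, r = 4 m
Using a_c = v^2 / r
a_c = 7^2 / 4
a_c = 49 / 4
a_c = 49/4 m/s^2

49/4 m/s^2


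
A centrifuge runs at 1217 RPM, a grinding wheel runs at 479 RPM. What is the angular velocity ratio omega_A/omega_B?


Given: RPM_A = 1217, RPM_B = 479
omega = 2*pi*RPM/60, so omega_A/omega_B = RPM_A / RPM_B
omega_A/omega_B = 1217 / 479
omega_A/omega_B = 1217/479

1217/479


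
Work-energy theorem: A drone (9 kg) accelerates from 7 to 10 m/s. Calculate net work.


Given: m = 9 kg, v0 = 7 m/s, v = 10 m/s
Using W = (1/2)*m*(v^2 - v0^2)
v^2 = 10^2 = 100
v0^2 = 7^2 = 49
v^2 - v0^2 = 100 - 49 = 51
W = (1/2)*9*51 = 459/2 J

459/2 J


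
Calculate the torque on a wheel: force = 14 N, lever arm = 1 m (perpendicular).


Given: F = 14 N, r = 1 m, angle = 90 deg (perpendicular)
Using tau = F * r * sin(90)
sin(90) = 1
tau = 14 * 1 * 1
tau = 14 Nm

14 Nm


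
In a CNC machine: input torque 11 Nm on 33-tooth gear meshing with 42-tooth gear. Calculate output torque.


Given: N1 = 33, N2 = 42, T1 = 11 Nm
Using T2/T1 = N2/N1
T2 = T1 * N2 / N1
T2 = 11 * 42 / 33
T2 = 462 / 33
T2 = 14 Nm

14 Nm


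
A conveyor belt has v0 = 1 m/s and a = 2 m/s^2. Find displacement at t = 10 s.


Given: v0 = 1 m/s, a = 2 m/s^2, t = 10 s
Using s = v0*t + (1/2)*a*t^2
s = 1*10 + (1/2)*2*10^2
s = 10 + (1/2)*200
s = 10 + 100
s = 110

110 m


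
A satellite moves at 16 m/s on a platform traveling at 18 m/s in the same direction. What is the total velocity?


Given: object velocity = 16 m/s, platform velocity = 18 m/s (same direction)
Using classical velocity addition: v_total = v_object + v_platform
v_total = 16 + 18
v_total = 34 m/s

34 m/s


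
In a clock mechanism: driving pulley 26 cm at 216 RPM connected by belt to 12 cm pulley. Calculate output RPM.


Given: D1 = 26 cm, w1 = 216 RPM, D2 = 12 cm
Using D1*w1 = D2*w2
w2 = D1*w1 / D2
w2 = 26*216 / 12
w2 = 5616 / 12
w2 = 468 RPM

468 RPM


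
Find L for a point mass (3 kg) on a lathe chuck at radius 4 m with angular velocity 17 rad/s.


Given: m = 3 kg, r = 4 m, omega = 17 rad/s
For a point mass: I = m*r^2
I = 3*4^2 = 3*16 = 48
L = I*omega = 48*17
L = 816 kg*m^2/s

816 kg*m^2/s


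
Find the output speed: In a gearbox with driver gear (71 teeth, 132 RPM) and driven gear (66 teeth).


Given: N1 = 71 teeth, w1 = 132 RPM, N2 = 66 teeth
Using N1*w1 = N2*w2
w2 = N1*w1 / N2
w2 = 71*132 / 66
w2 = 9372 / 66
w2 = 142 RPM

142 RPM


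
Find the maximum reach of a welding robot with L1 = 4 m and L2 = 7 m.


Given: L1 = 4 m, L2 = 7 m
For a 2-link planar arm, max reach = L1 + L2 (fully extended)
Max reach = 4 + 7
Max reach = 11 m

11 m


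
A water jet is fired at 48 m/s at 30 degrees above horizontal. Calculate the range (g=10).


Given: v0 = 48 m/s, theta = 30 deg, g = 10 m/s^2
sin(2*30) = sin(60) = sqrt(3)/2
Using R = v0^2 * sin(2*theta) / g
R = 48^2 * (sqrt(3)/2) / 10
R = 2304 * sqrt(3) / 20
R = 576/5*sqrt(3) m

576/5*sqrt(3) m


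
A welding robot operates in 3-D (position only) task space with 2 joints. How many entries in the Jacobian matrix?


Given: task space dimension = 3, joints = 2
Jacobian is a 3 x 2 matrix
Total entries = rows * columns
Total = 3 * 2
Total = 6

6


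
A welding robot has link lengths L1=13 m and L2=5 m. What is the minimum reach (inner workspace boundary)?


Given: L1 = 13 m, L2 = 5 m
For a 2-link planar arm, min reach = |L1 - L2| (second link folded back)
Min reach = |13 - 5|
Min reach = 8 m

8 m


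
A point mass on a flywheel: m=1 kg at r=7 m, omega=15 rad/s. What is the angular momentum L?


Given: m = 1 kg, r = 7 m, omega = 15 rad/s
For a point mass: I = m*r^2
I = 1*7^2 = 1*49 = 49
L = I*omega = 49*15
L = 735 kg*m^2/s

735 kg*m^2/s


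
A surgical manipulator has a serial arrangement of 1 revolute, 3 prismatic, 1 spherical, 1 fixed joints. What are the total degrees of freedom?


Given: serial robot with 1 revolute, 3 prismatic, 1 spherical, 1 fixed joints
DOF contribution per joint type: revolute=1, prismatic=1, spherical=3, fixed=0
DOF = 1*1 + 3*1 + 1*3 + 1*0
DOF = 7

7


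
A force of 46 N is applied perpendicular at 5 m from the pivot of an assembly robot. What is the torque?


Given: F = 46 N, r = 5 m, angle = 90 deg (perpendicular)
Using tau = F * r * sin(90)
sin(90) = 1
tau = 46 * 5 * 1
tau = 230 Nm

230 Nm


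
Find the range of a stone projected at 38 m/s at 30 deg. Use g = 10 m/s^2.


Given: v0 = 38 m/s, theta = 30 deg, g = 10 m/s^2
sin(2*30) = sin(60) = sqrt(3)/2
Using R = v0^2 * sin(2*theta) / g
R = 38^2 * (sqrt(3)/2) / 10
R = 1444 * sqrt(3) / 20
R = 361/5*sqrt(3) m

361/5*sqrt(3) m


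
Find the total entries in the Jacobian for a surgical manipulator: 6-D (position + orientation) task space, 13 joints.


Given: task space dimension = 6, joints = 13
Jacobian is a 6 x 13 matrix
Total entries = rows * columns
Total = 6 * 13
Total = 78

78


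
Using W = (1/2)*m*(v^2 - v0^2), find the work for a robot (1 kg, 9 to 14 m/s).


Given: m = 1 kg, v0 = 9 m/s, v = 14 m/s
Using W = (1/2)*m*(v^2 - v0^2)
v^2 = 14^2 = 196
v0^2 = 9^2 = 81
v^2 - v0^2 = 196 - 81 = 115
W = (1/2)*1*115 = 115/2 J

115/2 J


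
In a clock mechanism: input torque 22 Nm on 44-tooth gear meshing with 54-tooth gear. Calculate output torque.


Given: N1 = 44, N2 = 54, T1 = 22 Nm
Using T2/T1 = N2/N1
T2 = T1 * N2 / N1
T2 = 22 * 54 / 44
T2 = 1188 / 44
T2 = 27 Nm

27 Nm


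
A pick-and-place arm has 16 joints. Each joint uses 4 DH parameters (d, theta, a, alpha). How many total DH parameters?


Given: 16 joints, 4 DH parameters per joint (d, theta, a, alpha)
Total DH parameters = number_of_joints * 4
Total = 16 * 4
Total = 64

64


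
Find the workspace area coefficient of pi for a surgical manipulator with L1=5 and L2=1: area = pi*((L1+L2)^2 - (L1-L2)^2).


Given: L1 = 5, L2 = 1
(L1+L2)^2 = (6)^2 = 36
(L1-L2)^2 = (4)^2 = 16
Difference = 36 - 16 = 20
This equals 4*L1*L2 = 4*5*1 = 20
Workspace area = 20*pi

20


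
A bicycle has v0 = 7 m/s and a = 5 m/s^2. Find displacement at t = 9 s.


Given: v0 = 7 m/s, a = 5 m/s^2, t = 9 s
Using s = v0*t + (1/2)*a*t^2
s = 7*9 + (1/2)*5*9^2
s = 63 + (1/2)*405
s = 63 + 405/2
s = 531/2

531/2 m


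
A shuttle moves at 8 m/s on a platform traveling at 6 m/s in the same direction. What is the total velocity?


Given: object velocity = 8 m/s, platform velocity = 6 m/s (same direction)
Using classical velocity addition: v_total = v_object + v_platform
v_total = 8 + 6
v_total = 14 m/s

14 m/s


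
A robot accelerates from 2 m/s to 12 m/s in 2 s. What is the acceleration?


Given: initial velocity v0 = 2 m/s, final velocity v = 12 m/s, time t = 2 s
Using a = (v - v0) / t
a = (12 - 2) / 2
a = 10 / 2
a = 5 m/s^2

5 m/s^2


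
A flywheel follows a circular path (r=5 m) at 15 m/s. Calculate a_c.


Given: v = 15 m/s, r = 5 m
Using a_c = v^2 / r
a_c = 15^2 / 5
a_c = 225 / 5
a_c = 45 m/s^2

45 m/s^2


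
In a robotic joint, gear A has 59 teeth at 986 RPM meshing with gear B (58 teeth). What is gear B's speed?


Given: N1 = 59 teeth, w1 = 986 RPM, N2 = 58 teeth
Using N1*w1 = N2*w2
w2 = N1*w1 / N2
w2 = 59*986 / 58
w2 = 58174 / 58
w2 = 1003 RPM

1003 RPM


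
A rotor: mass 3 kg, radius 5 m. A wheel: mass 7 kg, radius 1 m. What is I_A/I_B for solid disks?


Given: M1=3 kg, R1=5 m, M2=7 kg, R2=1 m
For a disk: I = (1/2)*M*R^2, so I_A/I_B = (M1*R1^2)/(M2*R2^2)
M1*R1^2 = 3*25 = 75
M2*R2^2 = 7*1 = 7
I_A/I_B = 75/7 = 75/7

75/7


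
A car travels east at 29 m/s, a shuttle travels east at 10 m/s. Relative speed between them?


Given: v_A = 29 m/s east, v_B = 10 m/s east
Both move in the same direction; relative speed = |v_A - v_B|
|29 - 10| = |19|
= 19 m/s

19 m/s


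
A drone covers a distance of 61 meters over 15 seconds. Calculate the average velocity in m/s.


Given: distance d = 61 m, time t = 15 s
Using v = d / t
v = 61 / 15
v = 61/15 m/s

61/15 m/s


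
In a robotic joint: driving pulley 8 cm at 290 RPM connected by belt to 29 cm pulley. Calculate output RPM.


Given: D1 = 8 cm, w1 = 290 RPM, D2 = 29 cm
Using D1*w1 = D2*w2
w2 = D1*w1 / D2
w2 = 8*290 / 29
w2 = 2320 / 29
w2 = 80 RPM

80 RPM


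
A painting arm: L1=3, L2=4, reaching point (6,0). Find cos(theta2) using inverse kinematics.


Given: L1 = 3, L2 = 4, target (x, y) = (6, 0)
Using cos(theta2) = (x^2 + y^2 - L1^2 - L2^2) / (2*L1*L2)
x^2 + y^2 = 6^2 + 0 = 36
L1^2 + L2^2 = 9 + 16 = 25
Numerator = 36 - 25 = 11
Denominator = 2*3*4 = 24
cos(theta2) = 11/24 = 11/24

11/24


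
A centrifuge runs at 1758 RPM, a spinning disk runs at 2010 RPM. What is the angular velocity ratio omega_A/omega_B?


Given: RPM_A = 1758, RPM_B = 2010
omega = 2*pi*RPM/60, so omega_A/omega_B = RPM_A / RPM_B
omega_A/omega_B = 1758 / 2010
omega_A/omega_B = 293/335

293/335


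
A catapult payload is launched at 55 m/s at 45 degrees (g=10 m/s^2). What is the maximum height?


Given: v0 = 55 m/s, theta = 45 deg, g = 10 m/s^2
sin^2(45) = 1/2
Using H = v0^2 * sin^2(theta) / (2*g)
H = 55^2 * 1/2 / (2*10)
H = 3025 * 1/2 / 20
H = 3025/2 / 20
H = 605/8 m

605/8 m


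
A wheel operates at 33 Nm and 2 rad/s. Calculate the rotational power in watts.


Given: tau = 33 Nm, omega = 2 rad/s
Using P = tau * omega
P = 33 * 2
P = 66 W

66 W


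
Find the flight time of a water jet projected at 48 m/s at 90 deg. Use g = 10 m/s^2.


Given: v0 = 48 m/s, theta = 90 deg, g = 10 m/s^2
sin(90) = 1
Using T = 2*v0*sin(theta) / g
T = 2*48*1 / 10
T = 96 / 10
T = 48/5 s

48/5 s


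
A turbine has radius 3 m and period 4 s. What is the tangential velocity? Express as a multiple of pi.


Given: radius r = 3 m, period T = 4 s
Using v = 2*pi*r / T
v = 2*pi*3 / 4
v = 6*pi / 4
v = 3/2*pi m/s

3/2*pi m/s


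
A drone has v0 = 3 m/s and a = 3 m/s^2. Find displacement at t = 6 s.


Given: v0 = 3 m/s, a = 3 m/s^2, t = 6 s
Using s = v0*t + (1/2)*a*t^2
s = 3*6 + (1/2)*3*6^2
s = 18 + (1/2)*108
s = 18 + 54
s = 72

72 m


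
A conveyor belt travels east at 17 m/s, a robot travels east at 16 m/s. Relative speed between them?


Given: v_A = 17 m/s east, v_B = 16 m/s east
Both move in the same direction; relative speed = |v_A - v_B|
|17 - 16| = |1|
= 1 m/s

1 m/s


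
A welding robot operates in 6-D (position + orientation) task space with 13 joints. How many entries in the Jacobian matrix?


Given: task space dimension = 6, joints = 13
Jacobian is a 6 x 13 matrix
Total entries = rows * columns
Total = 6 * 13
Total = 78

78


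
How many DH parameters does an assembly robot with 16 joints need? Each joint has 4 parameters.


Given: 16 joints, 4 DH parameters per joint (d, theta, a, alpha)
Total DH parameters = number_of_joints * 4
Total = 16 * 4
Total = 64

64


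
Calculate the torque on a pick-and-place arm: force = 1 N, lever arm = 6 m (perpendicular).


Given: F = 1 N, r = 6 m, angle = 90 deg (perpendicular)
Using tau = F * r * sin(90)
sin(90) = 1
tau = 1 * 6 * 1
tau = 6 Nm

6 Nm


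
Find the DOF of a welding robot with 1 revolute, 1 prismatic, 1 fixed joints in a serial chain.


Given: serial robot with 1 revolute, 1 prismatic, 1 fixed joints
DOF contribution per joint type: revolute=1, prismatic=1, spherical=3, fixed=0
DOF = 1*1 + 1*1 + 1*0
DOF = 2

2


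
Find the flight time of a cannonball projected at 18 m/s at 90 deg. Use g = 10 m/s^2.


Given: v0 = 18 m/s, theta = 90 deg, g = 10 m/s^2
sin(90) = 1
Using T = 2*v0*sin(theta) / g
T = 2*18*1 / 10
T = 36 / 10
T = 18/5 s

18/5 s


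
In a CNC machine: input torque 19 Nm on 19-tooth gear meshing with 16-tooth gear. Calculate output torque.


Given: N1 = 19, N2 = 16, T1 = 19 Nm
Using T2/T1 = N2/N1
T2 = T1 * N2 / N1
T2 = 19 * 16 / 19
T2 = 304 / 19
T2 = 16 Nm

16 Nm


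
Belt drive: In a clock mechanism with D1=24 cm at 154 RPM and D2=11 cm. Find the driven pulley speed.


Given: D1 = 24 cm, w1 = 154 RPM, D2 = 11 cm
Using D1*w1 = D2*w2
w2 = D1*w1 / D2
w2 = 24*154 / 11
w2 = 3696 / 11
w2 = 336 RPM

336 RPM


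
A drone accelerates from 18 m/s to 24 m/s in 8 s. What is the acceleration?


Given: initial velocity v0 = 18 m/s, final velocity v = 24 m/s, time t = 8 s
Using a = (v - v0) / t
a = (24 - 18) / 8
a = 6 / 8
a = 3/4 m/s^2

3/4 m/s^2


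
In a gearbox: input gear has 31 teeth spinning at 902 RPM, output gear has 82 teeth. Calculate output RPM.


Given: N1 = 31 teeth, w1 = 902 RPM, N2 = 82 teeth
Using N1*w1 = N2*w2
w2 = N1*w1 / N2
w2 = 31*902 / 82
w2 = 27962 / 82
w2 = 341 RPM

341 RPM


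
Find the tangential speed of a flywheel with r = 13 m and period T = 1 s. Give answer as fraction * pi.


Given: radius r = 13 m, period T = 1 s
Using v = 2*pi*r / T
v = 2*pi*13 / 1
v = 26*pi / 1
v = 26*pi m/s

26*pi m/s


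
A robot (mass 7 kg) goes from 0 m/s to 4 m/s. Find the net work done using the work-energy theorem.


Given: m = 7 kg, v0 = 0 m/s, v = 4 m/s
Using W = (1/2)*m*(v^2 - v0^2)
v^2 = 4^2 = 16
v0^2 = 0^2 = 0
v^2 - v0^2 = 16 - 0 = 16
W = (1/2)*7*16 = 56 J

56 J


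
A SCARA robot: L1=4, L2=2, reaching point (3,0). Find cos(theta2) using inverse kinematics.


Given: L1 = 4, L2 = 2, target (x, y) = (3, 0)
Using cos(theta2) = (x^2 + y^2 - L1^2 - L2^2) / (2*L1*L2)
x^2 + y^2 = 3^2 + 0 = 9
L1^2 + L2^2 = 16 + 4 = 20
Numerator = 9 - 20 = -11
Denominator = 2*4*2 = 16
cos(theta2) = -11/16 = -11/16

-11/16


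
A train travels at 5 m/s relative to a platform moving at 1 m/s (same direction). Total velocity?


Given: object velocity = 5 m/s, platform velocity = 1 m/s (same direction)
Using classical velocity addition: v_total = v_object + v_platform
v_total = 5 + 1
v_total = 6 m/s

6 m/s


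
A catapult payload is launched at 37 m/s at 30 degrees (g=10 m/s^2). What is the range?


Given: v0 = 37 m/s, theta = 30 deg, g = 10 m/s^2
sin(2*30) = sin(60) = sqrt(3)/2
Using R = v0^2 * sin(2*theta) / g
R = 37^2 * (sqrt(3)/2) / 10
R = 1369 * sqrt(3) / 20
R = 1369/20*sqrt(3) m

1369/20*sqrt(3) m


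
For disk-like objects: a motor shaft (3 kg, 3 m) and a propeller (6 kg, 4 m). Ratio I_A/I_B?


Given: M1=3 kg, R1=3 m, M2=6 kg, R2=4 m
For a disk: I = (1/2)*M*R^2, so I_A/I_B = (M1*R1^2)/(M2*R2^2)
M1*R1^2 = 3*9 = 27
M2*R2^2 = 6*16 = 96
I_A/I_B = 27/96 = 9/32

9/32


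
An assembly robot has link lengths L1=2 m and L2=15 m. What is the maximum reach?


Given: L1 = 2 m, L2 = 15 m
For a 2-link planar arm, max reach = L1 + L2 (fully extended)
Max reach = 2 + 15
Max reach = 17 m

17 m


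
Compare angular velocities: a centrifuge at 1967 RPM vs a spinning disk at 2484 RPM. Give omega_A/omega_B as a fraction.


Given: RPM_A = 1967, RPM_B = 2484
omega = 2*pi*RPM/60, so omega_A/omega_B = RPM_A / RPM_B
omega_A/omega_B = 1967 / 2484
omega_A/omega_B = 1967/2484

1967/2484


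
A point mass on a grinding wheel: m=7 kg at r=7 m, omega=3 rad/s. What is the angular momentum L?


Given: m = 7 kg, r = 7 m, omega = 3 rad/s
For a point mass: I = m*r^2
I = 7*7^2 = 7*49 = 343
L = I*omega = 343*3
L = 1029 kg*m^2/s

1029 kg*m^2/s


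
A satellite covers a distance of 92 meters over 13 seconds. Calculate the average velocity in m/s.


Given: distance d = 92 m, time t = 13 s
Using v = d / t
v = 92 / 13
v = 92/13 m/s

92/13 m/s


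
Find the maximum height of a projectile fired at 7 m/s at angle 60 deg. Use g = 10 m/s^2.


Given: v0 = 7 m/s, theta = 60 deg, g = 10 m/s^2
sin^2(60) = 3/4
Using H = v0^2 * sin^2(theta) / (2*g)
H = 7^2 * 3/4 / (2*10)
H = 49 * 3/4 / 20
H = 147/4 / 20
H = 147/80 m

147/80 m


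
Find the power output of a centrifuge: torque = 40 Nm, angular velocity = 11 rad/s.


Given: tau = 40 Nm, omega = 11 rad/s
Using P = tau * omega
P = 40 * 11
P = 440 W

440 W


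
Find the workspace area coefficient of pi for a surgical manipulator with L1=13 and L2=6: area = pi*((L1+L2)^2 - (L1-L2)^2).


Given: L1 = 13, L2 = 6
(L1+L2)^2 = (19)^2 = 361
(L1-L2)^2 = (7)^2 = 49
Difference = 361 - 49 = 312
This equals 4*L1*L2 = 4*13*6 = 312
Workspace area = 312*pi

312


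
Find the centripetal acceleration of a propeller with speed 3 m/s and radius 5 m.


Given: v = 3 m/s, r = 5 m
Using a_c = v^2 / r
a_c = 3^2 / 5
a_c = 9 / 5
a_c = 9/5 m/s^2

9/5 m/s^2


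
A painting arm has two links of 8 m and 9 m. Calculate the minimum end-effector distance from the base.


Given: L1 = 8 m, L2 = 9 m
For a 2-link planar arm, min reach = |L1 - L2| (second link folded back)
Min reach = |8 - 9|
Min reach = 1 m

1 m


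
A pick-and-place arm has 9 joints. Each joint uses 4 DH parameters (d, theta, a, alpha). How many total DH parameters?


Given: 9 joints, 4 DH parameters per joint (d, theta, a, alpha)
Total DH parameters = number_of_joints * 4
Total = 9 * 4
Total = 36

36


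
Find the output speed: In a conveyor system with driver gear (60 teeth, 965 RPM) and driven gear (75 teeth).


Given: N1 = 60 teeth, w1 = 965 RPM, N2 = 75 teeth
Using N1*w1 = N2*w2
w2 = N1*w1 / N2
w2 = 60*965 / 75
w2 = 57900 / 75
w2 = 772 RPM

772 RPM


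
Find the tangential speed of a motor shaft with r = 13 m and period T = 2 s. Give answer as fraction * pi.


Given: radius r = 13 m, period T = 2 s
Using v = 2*pi*r / T
v = 2*pi*13 / 2
v = 26*pi / 2
v = 13*pi m/s

13*pi m/s


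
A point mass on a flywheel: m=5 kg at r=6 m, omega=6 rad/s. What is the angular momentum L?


Given: m = 5 kg, r = 6 m, omega = 6 rad/s
For a point mass: I = m*r^2
I = 5*6^2 = 5*36 = 180
L = I*omega = 180*6
L = 1080 kg*m^2/s

1080 kg*m^2/s


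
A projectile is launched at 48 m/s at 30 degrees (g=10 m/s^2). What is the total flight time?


Given: v0 = 48 m/s, theta = 30 deg, g = 10 m/s^2
sin(30) = 1/2
Using T = 2*v0*sin(theta) / g
T = 2*48*1/2 / 10
T = 48 / 10
T = 24/5 s

24/5 s


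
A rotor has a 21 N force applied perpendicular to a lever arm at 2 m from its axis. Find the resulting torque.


Given: F = 21 N, r = 2 m, angle = 90 deg (perpendicular)
Using tau = F * r * sin(90)
sin(90) = 1
tau = 21 * 2 * 1
tau = 42 Nm

42 Nm


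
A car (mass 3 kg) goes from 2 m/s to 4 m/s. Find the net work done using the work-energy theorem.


Given: m = 3 kg, v0 = 2 m/s, v = 4 m/s
Using W = (1/2)*m*(v^2 - v0^2)
v^2 = 4^2 = 16
v0^2 = 2^2 = 4
v^2 - v0^2 = 16 - 4 = 12
W = (1/2)*3*12 = 18 J

18 J


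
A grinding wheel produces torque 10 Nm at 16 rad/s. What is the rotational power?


Given: tau = 10 Nm, omega = 16 rad/s
Using P = tau * omega
P = 10 * 16
P = 160 W

160 W


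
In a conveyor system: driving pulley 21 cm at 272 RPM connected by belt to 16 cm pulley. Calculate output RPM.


Given: D1 = 21 cm, w1 = 272 RPM, D2 = 16 cm
Using D1*w1 = D2*w2
w2 = D1*w1 / D2
w2 = 21*272 / 16
w2 = 5712 / 16
w2 = 357 RPM

357 RPM


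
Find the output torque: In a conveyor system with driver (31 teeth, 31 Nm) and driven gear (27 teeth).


Given: N1 = 31, N2 = 27, T1 = 31 Nm
Using T2/T1 = N2/N1
T2 = T1 * N2 / N1
T2 = 31 * 27 / 31
T2 = 837 / 31
T2 = 27 Nm

27 Nm


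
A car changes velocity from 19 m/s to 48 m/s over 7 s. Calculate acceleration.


Given: initial velocity v0 = 19 m/s, final velocity v = 48 m/s, time t = 7 s
Using a = (v - v0) / t
a = (48 - 19) / 7
a = 29 / 7
a = 29/7 m/s^2

29/7 m/s^2


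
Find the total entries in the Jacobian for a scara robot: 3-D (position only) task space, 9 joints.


Given: task space dimension = 3, joints = 9
Jacobian is a 3 x 9 matrix
Total entries = rows * columns
Total = 3 * 9
Total = 27

27


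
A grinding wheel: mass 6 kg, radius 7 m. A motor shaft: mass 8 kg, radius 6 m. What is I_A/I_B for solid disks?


Given: M1=6 kg, R1=7 m, M2=8 kg, R2=6 m
For a disk: I = (1/2)*M*R^2, so I_A/I_B = (M1*R1^2)/(M2*R2^2)
M1*R1^2 = 6*49 = 294
M2*R2^2 = 8*36 = 288
I_A/I_B = 294/288 = 49/48

49/48


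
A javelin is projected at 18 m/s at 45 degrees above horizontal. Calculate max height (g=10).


Given: v0 = 18 m/s, theta = 45 deg, g = 10 m/s^2
sin^2(45) = 1/2
Using H = v0^2 * sin^2(theta) / (2*g)
H = 18^2 * 1/2 / (2*10)
H = 324 * 1/2 / 20
H = 162 / 20
H = 81/10 m

81/10 m


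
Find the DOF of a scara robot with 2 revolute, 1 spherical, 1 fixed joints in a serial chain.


Given: serial robot with 2 revolute, 1 spherical, 1 fixed joints
DOF contribution per joint type: revolute=1, prismatic=1, spherical=3, fixed=0
DOF = 2*1 + 1*3 + 1*0
DOF = 5

5


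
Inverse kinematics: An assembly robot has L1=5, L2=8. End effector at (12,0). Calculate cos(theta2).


Given: L1 = 5, L2 = 8, target (x, y) = (12, 0)
Using cos(theta2) = (x^2 + y^2 - L1^2 - L2^2) / (2*L1*L2)
x^2 + y^2 = 12^2 + 0 = 144
L1^2 + L2^2 = 25 + 64 = 89
Numerator = 144 - 89 = 55
Denominator = 2*5*8 = 80
cos(theta2) = 55/80 = 11/16

11/16


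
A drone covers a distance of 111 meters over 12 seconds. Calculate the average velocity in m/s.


Given: distance d = 111 m, time t = 12 s
Using v = d / t
v = 111 / 12
v = 37/4 m/s

37/4 m/s


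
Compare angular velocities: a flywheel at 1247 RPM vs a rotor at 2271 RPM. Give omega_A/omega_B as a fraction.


Given: RPM_A = 1247, RPM_B = 2271
omega = 2*pi*RPM/60, so omega_A/omega_B = RPM_A / RPM_B
omega_A/omega_B = 1247 / 2271
omega_A/omega_B = 1247/2271

1247/2271


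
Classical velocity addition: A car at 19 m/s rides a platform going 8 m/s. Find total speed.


Given: object velocity = 19 m/s, platform velocity = 8 m/s (same direction)
Using classical velocity addition: v_total = v_object + v_platform
v_total = 19 + 8
v_total = 27 m/s

27 m/s


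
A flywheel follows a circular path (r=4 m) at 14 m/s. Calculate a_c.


Given: v = 14 m/s, r = 4 m
Using a_c = v^2 / r
a_c = 14^2 / 4
a_c = 196 / 4
a_c = 49 m/s^2

49 m/s^2


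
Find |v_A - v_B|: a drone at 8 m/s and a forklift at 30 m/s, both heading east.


Given: v_A = 8 m/s east, v_B = 30 m/s east
Both move in the same direction; relative speed = |v_A - v_B|
|8 - 30| = |-22|
= 22 m/s

22 m/s


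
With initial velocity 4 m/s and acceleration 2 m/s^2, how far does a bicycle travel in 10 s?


Given: v0 = 4 m/s, a = 2 m/s^2, t = 10 s
Using s = v0*t + (1/2)*a*t^2
s = 4*10 + (1/2)*2*10^2
s = 40 + (1/2)*200
s = 40 + 100
s = 140

140 m


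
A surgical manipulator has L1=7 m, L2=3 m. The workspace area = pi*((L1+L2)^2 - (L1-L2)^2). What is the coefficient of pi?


Given: L1 = 7, L2 = 3
(L1+L2)^2 = (10)^2 = 100
(L1-L2)^2 = (4)^2 = 16
Difference = 100 - 16 = 84
This equals 4*L1*L2 = 4*7*3 = 84
Workspace area = 84*pi

84


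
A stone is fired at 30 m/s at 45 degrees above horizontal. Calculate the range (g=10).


Given: v0 = 30 m/s, theta = 45 deg, g = 10 m/s^2
sin(2*45) = sin(90) = 1
Using R = v0^2 * sin(2*theta) / g
R = 30^2 * 1 / 10
R = 900 / 10
R = 90 m

90 m


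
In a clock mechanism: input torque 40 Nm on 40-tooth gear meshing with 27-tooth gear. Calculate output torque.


Given: N1 = 40, N2 = 27, T1 = 40 Nm
Using T2/T1 = N2/N1
T2 = T1 * N2 / N1
T2 = 40 * 27 / 40
T2 = 1080 / 40
T2 = 27 Nm

27 Nm


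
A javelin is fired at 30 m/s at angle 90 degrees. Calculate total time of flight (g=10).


Given: v0 = 30 m/s, theta = 90 deg, g = 10 m/s^2
sin(90) = 1
Using T = 2*v0*sin(theta) / g
T = 2*30*1 / 10
T = 60 / 10
T = 6 s

6 s


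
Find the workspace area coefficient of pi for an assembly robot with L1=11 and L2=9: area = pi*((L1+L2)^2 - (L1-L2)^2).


Given: L1 = 11, L2 = 9
(L1+L2)^2 = (20)^2 = 400
(L1-L2)^2 = (2)^2 = 4
Difference = 400 - 4 = 396
This equals 4*L1*L2 = 4*11*9 = 396
Workspace area = 396*pi

396


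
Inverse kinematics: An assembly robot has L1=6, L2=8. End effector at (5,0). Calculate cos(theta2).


Given: L1 = 6, L2 = 8, target (x, y) = (5, 0)
Using cos(theta2) = (x^2 + y^2 - L1^2 - L2^2) / (2*L1*L2)
x^2 + y^2 = 5^2 + 0 = 25
L1^2 + L2^2 = 36 + 64 = 100
Numerator = 25 - 100 = -75
Denominator = 2*6*8 = 96
cos(theta2) = -75/96 = -25/32

-25/32


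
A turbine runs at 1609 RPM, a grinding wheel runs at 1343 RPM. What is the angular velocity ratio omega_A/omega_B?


Given: RPM_A = 1609, RPM_B = 1343
omega = 2*pi*RPM/60, so omega_A/omega_B = RPM_A / RPM_B
omega_A/omega_B = 1609 / 1343
omega_A/omega_B = 1609/1343

1609/1343


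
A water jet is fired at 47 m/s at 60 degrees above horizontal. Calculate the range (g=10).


Given: v0 = 47 m/s, theta = 60 deg, g = 10 m/s^2
sin(2*60) = sin(120) = sqrt(3)/2
Using R = v0^2 * sin(2*theta) / g
R = 47^2 * (sqrt(3)/2) / 10
R = 2209 * sqrt(3) / 20
R = 2209/20*sqrt(3) m

2209/20*sqrt(3) m


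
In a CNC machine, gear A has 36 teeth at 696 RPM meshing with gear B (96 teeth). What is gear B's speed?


Given: N1 = 36 teeth, w1 = 696 RPM, N2 = 96 teeth
Using N1*w1 = N2*w2
w2 = N1*w1 / N2
w2 = 36*696 / 96
w2 = 25056 / 96
w2 = 261 RPM

261 RPM


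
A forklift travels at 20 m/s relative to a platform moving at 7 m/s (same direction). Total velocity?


Given: object velocity = 20 m/s, platform velocity = 7 m/s (same direction)
Using classical velocity addition: v_total = v_object + v_platform
v_total = 20 + 7
v_total = 27 m/s

27 m/s


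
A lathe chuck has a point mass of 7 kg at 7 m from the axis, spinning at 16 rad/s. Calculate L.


Given: m = 7 kg, r = 7 m, omega = 16 rad/s
For a point mass: I = m*r^2
I = 7*7^2 = 7*49 = 343
L = I*omega = 343*16
L = 5488 kg*m^2/s

5488 kg*m^2/s
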